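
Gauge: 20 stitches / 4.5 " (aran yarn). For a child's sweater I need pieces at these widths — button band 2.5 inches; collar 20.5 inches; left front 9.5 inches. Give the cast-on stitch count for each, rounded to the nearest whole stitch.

Rate = 20/4.5 = 4.444 sts per in.
button band: 2.5 × 4.444 = 11.11 → 11.
collar: 20.5 × 4.444 = 91.11 → 91.
left front: 9.5 × 4.444 = 42.22 → 42.

button band 11; collar 91; left front 42.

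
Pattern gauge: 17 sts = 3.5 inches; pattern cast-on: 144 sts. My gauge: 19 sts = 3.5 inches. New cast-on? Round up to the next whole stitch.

Scale factor = 19 / 17 = 1.118.
144 × 19 / 17 = 160.94 sts.
→ 161 sts.

Cast on 161 stitches.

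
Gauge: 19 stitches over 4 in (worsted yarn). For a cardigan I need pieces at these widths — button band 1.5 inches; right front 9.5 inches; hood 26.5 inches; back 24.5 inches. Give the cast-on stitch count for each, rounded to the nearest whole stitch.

Rate = 19/4 = 4.75 sts per in.
button band: 1.5 × 4.75 = 7.12 → 7.
right front: 9.5 × 4.75 = 45.12 → 45.
hood: 26.5 × 4.75 = 125.88 → 126.
back: 24.5 × 4.75 = 116.38 → 116.

button band 7; right front 45; hood 126; back 116.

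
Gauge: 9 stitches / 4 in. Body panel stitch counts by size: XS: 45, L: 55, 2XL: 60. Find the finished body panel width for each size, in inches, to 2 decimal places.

XS 20.00 inches; L 24.44 inches; 2XL 26.67 inches.

9/4 = 2.25 sts per in.
XS: 45 / 2.25 = 20.000 → 20.00 in.
L: 55 / 2.25 = 24.444 → 24.44 in.
2XL: 60 / 2.25 = 26.667 → 26.67 in.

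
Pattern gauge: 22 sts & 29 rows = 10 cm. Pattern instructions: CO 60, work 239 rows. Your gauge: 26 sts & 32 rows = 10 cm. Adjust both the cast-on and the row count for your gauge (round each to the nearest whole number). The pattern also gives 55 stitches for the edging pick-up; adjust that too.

Cast on 71 stitches; work 264 rows; edging pick-up 65 stitches.

Stitches: 60 × 26/22 = 70.91 → 71.
Rows: 239 × 32/29 = 263.72 → 264.
edging pick-up: 55 × 26/22 = 65.00 → 65.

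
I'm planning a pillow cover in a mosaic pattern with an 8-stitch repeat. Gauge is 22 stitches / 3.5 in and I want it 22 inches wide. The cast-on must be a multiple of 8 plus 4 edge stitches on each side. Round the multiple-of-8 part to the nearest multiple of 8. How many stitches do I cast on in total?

22 / 3.5 = 6.286 sts per inch.
22 × 6.286 = 138.29 sts.
Less 8 edge sts → 130.29 for the repeat.
Nearest multiple of 8: 128.
Add back 8 edge sts → 136.

Cast on 136 stitches.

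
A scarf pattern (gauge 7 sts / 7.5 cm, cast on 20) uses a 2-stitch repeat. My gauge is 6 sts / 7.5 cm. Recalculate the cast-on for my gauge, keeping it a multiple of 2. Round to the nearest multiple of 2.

20 × 6 / 7 = 17.14.
Nearest multiple of 2: 18.

CO 18 sts.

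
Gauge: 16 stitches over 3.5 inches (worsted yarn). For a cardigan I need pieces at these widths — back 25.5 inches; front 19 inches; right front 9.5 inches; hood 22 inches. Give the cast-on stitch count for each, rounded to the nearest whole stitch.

Rate = 16/3.5 = 4.571 sts per in.
back: 25.5 × 4.571 = 116.57 → 117.
front: 19 × 4.571 = 86.86 → 87.
right front: 9.5 × 4.571 = 43.43 → 43.
hood: 22 × 4.571 = 100.57 → 101.

back 117; front 87; right front 43; hood 101.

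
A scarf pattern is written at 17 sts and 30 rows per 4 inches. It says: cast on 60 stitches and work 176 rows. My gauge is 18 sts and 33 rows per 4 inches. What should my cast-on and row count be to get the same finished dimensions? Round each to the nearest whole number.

Stitches: 60 × 18/17 = 63.53 → 64.
Rows: 176 × 33/30 = 193.60 → 194.

Cast on 64 stitches; work 194 rows.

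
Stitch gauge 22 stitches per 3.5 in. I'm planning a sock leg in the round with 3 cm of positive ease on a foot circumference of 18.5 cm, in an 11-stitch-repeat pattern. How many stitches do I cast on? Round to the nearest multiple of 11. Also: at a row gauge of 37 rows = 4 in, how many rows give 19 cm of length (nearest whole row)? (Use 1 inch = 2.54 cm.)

Cast on 55 stitches; work 69 rows.

Finished = 18.5 + 3 = 21.5 cm.
21.5 cm × 1/2.54 = 8.46 inches.
22/3.5 = 6.286 sts per in; 8.46 × 6.286 = 53.21 sts.
Nearest multiple of 11 → 55.
19 cm = 7.48 inches; × 9.25 = 69.19 → 69 rows.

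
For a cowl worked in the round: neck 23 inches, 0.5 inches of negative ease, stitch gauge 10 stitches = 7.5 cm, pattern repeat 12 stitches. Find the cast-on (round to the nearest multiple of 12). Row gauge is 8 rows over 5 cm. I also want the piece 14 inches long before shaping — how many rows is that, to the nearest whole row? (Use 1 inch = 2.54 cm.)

Finished = 23 − 0.5 = 22.5 inches.
22.5 inches × 2.54 = 57.15 cm.
10/7.5 = 1.333 sts per cm; 57.15 × 1.333 = 76.20 sts.
Nearest multiple of 12 → 72.
14 inches = 35.56 cm; × 1.6 = 56.90 → 57 rows.

Cast on 72 stitches; work 57 rows.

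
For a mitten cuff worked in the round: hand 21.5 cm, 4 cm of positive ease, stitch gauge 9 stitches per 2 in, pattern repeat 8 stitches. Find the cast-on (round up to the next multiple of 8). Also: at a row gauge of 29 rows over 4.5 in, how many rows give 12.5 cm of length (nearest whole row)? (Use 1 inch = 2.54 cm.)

Finished = 21.5 + 4 = 25.5 cm.
25.5 cm × 1/2.54 = 10.04 inches.
9/2 = 4.5 sts per in; 10.04 × 4.5 = 45.18 sts.
Next multiple of 8 → 48.
12.5 cm = 4.92 inches; × 6.444 = 31.71 → 32 rows.

Cast on 48 stitches; work 32 rows.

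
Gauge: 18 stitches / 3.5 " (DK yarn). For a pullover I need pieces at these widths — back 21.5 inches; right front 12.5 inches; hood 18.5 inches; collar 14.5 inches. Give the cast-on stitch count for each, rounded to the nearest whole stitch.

back 111; right front 64; hood 95; collar 75.

Rate = 18/3.5 = 5.143 sts per in.
back: 21.5 × 5.143 = 110.57 → 111.
right front: 12.5 × 5.143 = 64.29 → 64.
hood: 18.5 × 5.143 = 95.14 → 95.
collar: 14.5 × 5.143 = 74.57 → 75.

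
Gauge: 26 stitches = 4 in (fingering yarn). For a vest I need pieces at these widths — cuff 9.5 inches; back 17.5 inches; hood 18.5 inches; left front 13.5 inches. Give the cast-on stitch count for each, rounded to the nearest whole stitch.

Rate = 26/4 = 6.5 sts per in.
cuff: 9.5 × 6.5 = 61.75 → 62.
back: 17.5 × 6.5 = 113.75 → 114.
hood: 18.5 × 6.5 = 120.25 → 120.
left front: 13.5 × 6.5 = 87.75 → 88.

cuff 62; back 114; hood 120; left front 88.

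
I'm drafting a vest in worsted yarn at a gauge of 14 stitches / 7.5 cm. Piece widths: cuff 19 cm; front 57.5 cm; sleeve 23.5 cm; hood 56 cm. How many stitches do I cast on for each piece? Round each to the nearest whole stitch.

Rate = 14/7.5 = 1.867 sts per cm.
cuff: 19 × 1.867 = 35.47 → 35.
front: 57.5 × 1.867 = 107.33 → 107.
sleeve: 23.5 × 1.867 = 43.87 → 44.
hood: 56 × 1.867 = 104.53 → 105.

cuff 35; front 107; sleeve 44; hood 105.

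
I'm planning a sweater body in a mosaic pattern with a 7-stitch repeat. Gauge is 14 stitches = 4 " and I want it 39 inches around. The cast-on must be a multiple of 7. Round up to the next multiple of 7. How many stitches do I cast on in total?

14 / 4 = 3.5 sts per inch.
39 × 3.5 = 136.50 sts.
Next multiple of 7: 140.

Cast on 140 stitches.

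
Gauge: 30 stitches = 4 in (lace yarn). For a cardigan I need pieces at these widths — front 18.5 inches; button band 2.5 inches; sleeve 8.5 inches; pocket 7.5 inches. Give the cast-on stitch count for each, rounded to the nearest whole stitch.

front 139; button band 19; sleeve 64; pocket 56.

Rate = 30/4 = 7.5 sts per in.
front: 18.5 × 7.5 = 138.75 → 139.
button band: 2.5 × 7.5 = 18.75 → 19.
sleeve: 8.5 × 7.5 = 63.75 → 64.
pocket: 7.5 × 7.5 = 56.25 → 56.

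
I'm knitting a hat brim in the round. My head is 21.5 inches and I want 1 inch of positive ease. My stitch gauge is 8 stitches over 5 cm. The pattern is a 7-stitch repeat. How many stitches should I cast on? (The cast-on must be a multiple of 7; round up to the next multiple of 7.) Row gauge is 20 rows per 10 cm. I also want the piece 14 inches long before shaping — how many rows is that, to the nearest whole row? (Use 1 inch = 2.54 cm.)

Cast on 98 stitches; work 71 rows.

Finished = 21.5 + 1 = 22.5 inches.
22.5 inches × 2.54 = 57.15 cm.
8/5 = 1.6 sts per cm; 57.15 × 1.6 = 91.44 sts.
Next multiple of 7 → 98.
14 inches = 35.56 cm; × 2 = 71.12 → 71 rows.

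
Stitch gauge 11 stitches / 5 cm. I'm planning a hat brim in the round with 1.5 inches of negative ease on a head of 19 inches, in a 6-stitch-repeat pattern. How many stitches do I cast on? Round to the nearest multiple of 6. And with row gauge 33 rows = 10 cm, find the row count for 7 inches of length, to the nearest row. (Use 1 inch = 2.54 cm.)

Cast on 96 stitches; work 59 rows.

Finished = 19 − 1.5 = 17.5 inches.
17.5 inches × 2.54 = 44.45 cm.
11/5 = 2.2 sts per cm; 44.45 × 2.2 = 97.79 sts.
Nearest multiple of 6 → 96.
7 inches = 17.78 cm; × 3.3 = 58.67 → 59 rows.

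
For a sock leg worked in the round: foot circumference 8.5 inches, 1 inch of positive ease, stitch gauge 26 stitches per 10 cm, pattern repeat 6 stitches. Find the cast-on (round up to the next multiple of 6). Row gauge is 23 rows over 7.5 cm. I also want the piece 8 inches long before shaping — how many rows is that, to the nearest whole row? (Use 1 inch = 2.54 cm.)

Finished = 8.5 + 1 = 9.5 inches.
9.5 inches × 2.54 = 24.13 cm.
26/10 = 2.6 sts per cm; 24.13 × 2.6 = 62.74 sts.
Next multiple of 6 → 66.
8 inches = 20.32 cm; × 3.067 = 62.31 → 62 rows.

Cast on 66 stitches; work 62 rows.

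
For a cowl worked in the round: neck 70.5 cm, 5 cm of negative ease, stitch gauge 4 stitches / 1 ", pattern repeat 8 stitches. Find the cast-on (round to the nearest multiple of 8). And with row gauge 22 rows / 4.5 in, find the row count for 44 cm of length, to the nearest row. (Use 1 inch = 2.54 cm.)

Cast on 104 stitches; work 85 rows.

Finished = 70.5 − 5 = 65.5 cm.
65.5 cm × 1/2.54 = 25.79 inches.
4/1 = 4 sts per in; 25.79 × 4 = 103.15 sts.
Nearest multiple of 8 → 104.
44 cm = 17.32 inches; × 4.889 = 84.69 → 85 rows.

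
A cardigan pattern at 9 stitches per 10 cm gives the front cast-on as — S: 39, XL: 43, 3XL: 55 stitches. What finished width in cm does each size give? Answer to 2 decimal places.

9/10 = 0.9 sts per cm.
S: 39 / 0.9 = 43.333 → 43.33 cm.
XL: 43 / 0.9 = 47.778 → 47.78 cm.
3XL: 55 / 0.9 = 61.111 → 61.11 cm.

S 43.33 cm; XL 47.78 cm; 3XL 61.11 cm.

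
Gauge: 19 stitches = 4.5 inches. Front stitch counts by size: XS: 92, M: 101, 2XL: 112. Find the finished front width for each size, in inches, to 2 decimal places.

XS 21.79 inches; M 23.92 inches; 2XL 26.53 inches.

19/4.5 = 4.222 sts per in.
XS: 92 / 4.222 = 21.789 → 21.79 in.
M: 101 / 4.222 = 23.921 → 23.92 in.
2XL: 112 / 4.222 = 26.526 → 26.53 in.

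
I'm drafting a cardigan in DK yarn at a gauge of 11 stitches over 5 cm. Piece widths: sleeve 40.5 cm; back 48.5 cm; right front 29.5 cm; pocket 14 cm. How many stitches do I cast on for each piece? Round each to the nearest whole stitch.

sleeve 89; back 107; right front 65; pocket 31.

Rate = 11/5 = 2.2 sts per cm.
sleeve: 40.5 × 2.2 = 89.10 → 89.
back: 48.5 × 2.2 = 106.70 → 107.
right front: 29.5 × 2.2 = 64.90 → 65.
pocket: 14 × 2.2 = 30.80 → 31.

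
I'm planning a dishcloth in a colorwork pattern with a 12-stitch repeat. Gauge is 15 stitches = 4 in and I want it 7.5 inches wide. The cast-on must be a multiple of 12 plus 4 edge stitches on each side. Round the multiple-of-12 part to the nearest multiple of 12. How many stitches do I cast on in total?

15 / 4 = 3.75 sts per inch.
7.5 × 3.75 = 28.12 sts.
Less 8 edge sts → 20.12 for the repeat.
Nearest multiple of 12: 24.
Add back 8 edge sts → 32.

Cast on 32 stitches.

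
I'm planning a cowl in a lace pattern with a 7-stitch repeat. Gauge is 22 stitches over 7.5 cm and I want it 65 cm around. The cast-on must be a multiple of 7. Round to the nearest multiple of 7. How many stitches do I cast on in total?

Cast on 189 stitches.

22 / 7.5 = 2.933 sts per cm.
65 × 2.933 = 190.67 sts.
Nearest multiple of 7: 189.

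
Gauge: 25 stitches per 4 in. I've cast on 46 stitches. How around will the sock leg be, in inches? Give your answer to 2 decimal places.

7.36 inches.

25 stitches / 4 inch = 6.25 stitches per inch.
46 / 6.25 = 7.360 inches.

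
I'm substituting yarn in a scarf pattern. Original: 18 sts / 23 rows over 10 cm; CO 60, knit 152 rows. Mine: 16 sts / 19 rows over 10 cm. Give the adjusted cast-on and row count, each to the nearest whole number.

Stitches: 60 × 16/18 = 53.33 → 53.
Rows: 152 × 19/23 = 125.57 → 126.

Cast on 53 stitches; work 126 rows.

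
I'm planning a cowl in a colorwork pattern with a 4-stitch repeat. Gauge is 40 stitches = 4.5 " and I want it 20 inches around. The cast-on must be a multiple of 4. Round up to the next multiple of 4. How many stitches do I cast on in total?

180 stitches.

40 / 4.5 = 8.889 sts per inch.
20 × 8.889 = 177.78 sts.
Next multiple of 4: 180.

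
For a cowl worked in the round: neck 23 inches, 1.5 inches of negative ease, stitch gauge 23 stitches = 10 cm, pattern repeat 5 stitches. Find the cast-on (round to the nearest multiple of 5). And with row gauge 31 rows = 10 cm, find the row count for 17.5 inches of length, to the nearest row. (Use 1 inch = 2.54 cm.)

Finished = 23 − 1.5 = 21.5 inches.
21.5 inches × 2.54 = 54.61 cm.
23/10 = 2.3 sts per cm; 54.61 × 2.3 = 125.60 sts.
Nearest multiple of 5 → 125.
17.5 inches = 44.45 cm; × 3.1 = 137.79 → 138 rows.

Cast on 125 stitches; work 138 rows.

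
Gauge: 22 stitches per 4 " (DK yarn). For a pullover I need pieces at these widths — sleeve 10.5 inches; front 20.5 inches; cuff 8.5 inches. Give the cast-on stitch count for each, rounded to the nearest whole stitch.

sleeve 58; front 113; cuff 47.

Rate = 22/4 = 5.5 sts per in.
sleeve: 10.5 × 5.5 = 57.75 → 58.
front: 20.5 × 5.5 = 112.75 → 113.
cuff: 8.5 × 5.5 = 46.75 → 47.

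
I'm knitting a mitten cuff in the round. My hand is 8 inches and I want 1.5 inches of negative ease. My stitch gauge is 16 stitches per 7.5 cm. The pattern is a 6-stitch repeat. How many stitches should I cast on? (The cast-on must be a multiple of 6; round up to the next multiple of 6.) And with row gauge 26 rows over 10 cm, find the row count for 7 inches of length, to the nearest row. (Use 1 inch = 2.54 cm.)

Cast on 36 stitches; work 46 rows.

Finished = 8 − 1.5 = 6.5 inches.
6.5 inches × 2.54 = 16.51 cm.
16/7.5 = 2.133 sts per cm; 16.51 × 2.133 = 35.22 sts.
Next multiple of 6 → 36.
7 inches = 17.78 cm; × 2.6 = 46.23 → 46 rows.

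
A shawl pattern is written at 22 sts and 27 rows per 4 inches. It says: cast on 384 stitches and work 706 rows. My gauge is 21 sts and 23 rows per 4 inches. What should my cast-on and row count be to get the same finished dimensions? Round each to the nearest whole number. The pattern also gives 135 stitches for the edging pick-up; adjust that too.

Stitches: 384 × 21/22 = 366.55 → 367.
Rows: 706 × 23/27 = 601.41 → 601.
edging pick-up: 135 × 21/22 = 128.86 → 129.

Cast on 367 stitches; work 601 rows; edging pick-up 129 stitches.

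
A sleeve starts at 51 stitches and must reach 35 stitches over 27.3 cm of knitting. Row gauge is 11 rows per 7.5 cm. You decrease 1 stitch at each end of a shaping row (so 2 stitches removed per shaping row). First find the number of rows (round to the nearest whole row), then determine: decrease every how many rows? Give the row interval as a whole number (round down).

Rows = 27.3 × 1.467 = 40.0 → 40 rows.
Stitches to remove: 16 → 8 shaping rows (at 2 st each).
40 / 8 = 5.00 → every 5 rows.

Decrease every 5th row.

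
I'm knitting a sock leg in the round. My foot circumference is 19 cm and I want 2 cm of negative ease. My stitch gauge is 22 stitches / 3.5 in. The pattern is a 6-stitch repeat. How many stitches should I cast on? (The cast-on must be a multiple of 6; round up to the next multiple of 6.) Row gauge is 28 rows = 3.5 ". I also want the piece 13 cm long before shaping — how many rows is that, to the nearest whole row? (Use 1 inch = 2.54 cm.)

Finished = 19 − 2 = 17 cm.
17 cm × 1/2.54 = 6.69 inches.
22/3.5 = 6.286 sts per in; 6.69 × 6.286 = 42.07 sts.
Next multiple of 6 → 48.
13 cm = 5.12 inches; × 8 = 40.94 → 41 rows.

Cast on 48 stitches; work 41 rows.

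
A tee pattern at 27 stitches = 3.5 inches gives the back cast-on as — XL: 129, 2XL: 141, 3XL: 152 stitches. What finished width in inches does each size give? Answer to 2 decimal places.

27/3.5 = 7.714 sts per in.
XL: 129 / 7.714 = 16.722 → 16.72 in.
2XL: 141 / 7.714 = 18.278 → 18.28 in.
3XL: 152 / 7.714 = 19.704 → 19.70 in.

XL 16.72 inches; 2XL 18.28 inches; 3XL 19.70 inches.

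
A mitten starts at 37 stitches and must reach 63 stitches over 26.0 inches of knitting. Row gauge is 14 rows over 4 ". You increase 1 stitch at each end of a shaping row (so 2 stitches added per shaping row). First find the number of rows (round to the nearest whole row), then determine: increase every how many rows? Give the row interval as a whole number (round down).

Increase every 7th row.

Rows = 26.0 × 3.5 = 91.0 → 91 rows.
Stitches to add: 26 → 13 shaping rows (at 2 st each).
91 / 13 = 7.00 → every 7 rows.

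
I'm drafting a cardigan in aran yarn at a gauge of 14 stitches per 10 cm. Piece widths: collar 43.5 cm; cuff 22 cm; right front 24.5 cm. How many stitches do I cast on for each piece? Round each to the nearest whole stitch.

Rate = 14/10 = 1.4 sts per cm.
collar: 43.5 × 1.4 = 60.90 → 61.
cuff: 22 × 1.4 = 30.80 → 31.
right front: 24.5 × 1.4 = 34.30 → 34.

collar 61; cuff 31; right front 34.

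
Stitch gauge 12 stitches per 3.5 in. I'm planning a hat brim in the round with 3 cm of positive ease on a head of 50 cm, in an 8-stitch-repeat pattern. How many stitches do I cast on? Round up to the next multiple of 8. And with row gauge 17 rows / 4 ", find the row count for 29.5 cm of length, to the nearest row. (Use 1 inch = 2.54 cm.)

Cast on 72 stitches; work 49 rows.

Finished = 50 + 3 = 53 cm.
53 cm × 1/2.54 = 20.87 inches.
12/3.5 = 3.429 sts per in; 20.87 × 3.429 = 71.54 sts.
Next multiple of 8 → 72.
29.5 cm = 11.61 inches; × 4.25 = 49.36 → 49 rows.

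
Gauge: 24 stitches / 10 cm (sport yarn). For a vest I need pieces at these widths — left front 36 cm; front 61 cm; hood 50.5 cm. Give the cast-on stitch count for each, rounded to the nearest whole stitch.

Rate = 24/10 = 2.4 sts per cm.
left front: 36 × 2.4 = 86.40 → 86.
front: 61 × 2.4 = 146.40 → 146.
hood: 50.5 × 2.4 = 121.20 → 121.

left front 86; front 146; hood 121.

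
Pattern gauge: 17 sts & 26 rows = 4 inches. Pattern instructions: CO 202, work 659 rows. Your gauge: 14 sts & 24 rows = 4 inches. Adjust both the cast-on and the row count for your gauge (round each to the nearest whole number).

Stitches: 202 × 14/17 = 166.35 → 166.
Rows: 659 × 24/26 = 608.31 → 608.

Cast on 166 stitches; work 608 rows.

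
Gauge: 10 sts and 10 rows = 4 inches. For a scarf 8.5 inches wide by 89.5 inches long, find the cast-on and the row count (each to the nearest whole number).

Stitch gauge = 10/4 = 2.5 sts/in; 8.5 × 2.5 = 21.25 → 21 sts.
Row gauge = 10/4 = 2.5 rows/in; 89.5 × 2.5 = 223.75 → 224 rows.

Cast on 21 stitches and work 224 rows.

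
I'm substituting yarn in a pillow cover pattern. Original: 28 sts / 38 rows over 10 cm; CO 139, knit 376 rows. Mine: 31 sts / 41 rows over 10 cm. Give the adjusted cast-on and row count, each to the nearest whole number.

Stitches: 139 × 31/28 = 153.89 → 154.
Rows: 376 × 41/38 = 405.68 → 406.

Cast on 154 stitches; work 406 rows.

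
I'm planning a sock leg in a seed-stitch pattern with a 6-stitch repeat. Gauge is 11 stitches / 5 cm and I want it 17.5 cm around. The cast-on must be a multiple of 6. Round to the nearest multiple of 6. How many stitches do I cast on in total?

11 / 5 = 2.2 sts per cm.
17.5 × 2.2 = 38.50 sts.
Nearest multiple of 6: 36.

Cast on 36 stitches.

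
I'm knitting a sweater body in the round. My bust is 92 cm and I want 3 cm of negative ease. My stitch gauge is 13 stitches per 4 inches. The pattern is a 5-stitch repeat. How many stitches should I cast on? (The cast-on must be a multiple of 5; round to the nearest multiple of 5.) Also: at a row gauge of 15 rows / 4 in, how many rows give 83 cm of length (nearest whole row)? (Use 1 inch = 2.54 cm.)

Cast on 115 stitches; work 123 rows.

Finished = 92 − 3 = 89 cm.
89 cm × 1/2.54 = 35.04 inches.
13/4 = 3.25 sts per in; 35.04 × 3.25 = 113.88 sts.
Nearest multiple of 5 → 115.
83 cm = 32.68 inches; × 3.75 = 122.54 → 123 rows.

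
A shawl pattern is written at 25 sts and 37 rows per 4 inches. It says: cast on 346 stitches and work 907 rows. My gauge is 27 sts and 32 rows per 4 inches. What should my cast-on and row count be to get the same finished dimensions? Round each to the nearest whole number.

Stitches: 346 × 27/25 = 373.68 → 374.
Rows: 907 × 32/37 = 784.43 → 784.

Cast on 374 stitches; work 784 rows.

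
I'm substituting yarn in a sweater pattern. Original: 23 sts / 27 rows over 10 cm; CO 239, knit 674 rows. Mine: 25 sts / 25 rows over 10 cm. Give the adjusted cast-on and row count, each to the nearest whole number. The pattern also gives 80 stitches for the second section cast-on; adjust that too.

Stitches: 239 × 25/23 = 259.78 → 260.
Rows: 674 × 25/27 = 624.07 → 624.
second section cast-on: 80 × 25/23 = 86.96 → 87.

Cast on 260 stitches; work 624 rows; second section cast-on 87 stitches.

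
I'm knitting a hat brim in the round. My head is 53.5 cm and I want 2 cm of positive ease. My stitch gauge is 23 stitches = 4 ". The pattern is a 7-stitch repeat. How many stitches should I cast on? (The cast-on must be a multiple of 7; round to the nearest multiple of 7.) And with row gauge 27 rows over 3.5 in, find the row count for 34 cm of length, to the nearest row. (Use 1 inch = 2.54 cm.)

Finished = 53.5 + 2 = 55.5 cm.
55.5 cm × 1/2.54 = 21.85 inches.
23/4 = 5.75 sts per in; 21.85 × 5.75 = 125.64 sts.
Nearest multiple of 7 → 126.
34 cm = 13.39 inches; × 7.714 = 103.26 → 103 rows.

Cast on 126 stitches; work 103 rows.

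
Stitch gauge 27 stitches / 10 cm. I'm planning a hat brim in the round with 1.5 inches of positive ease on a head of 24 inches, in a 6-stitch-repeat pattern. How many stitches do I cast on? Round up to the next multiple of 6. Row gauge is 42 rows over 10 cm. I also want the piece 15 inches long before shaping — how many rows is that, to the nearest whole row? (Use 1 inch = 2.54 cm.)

Finished = 24 + 1.5 = 25.5 inches.
25.5 inches × 2.54 = 64.77 cm.
27/10 = 2.7 sts per cm; 64.77 × 2.7 = 174.88 sts.
Next multiple of 6 → 180.
15 inches = 38.10 cm; × 4.2 = 160.02 → 160 rows.

Cast on 180 stitches; work 160 rows.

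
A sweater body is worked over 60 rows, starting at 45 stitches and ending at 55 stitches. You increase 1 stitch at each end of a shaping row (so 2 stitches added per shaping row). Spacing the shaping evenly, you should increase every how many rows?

Stitches to add: |55 − 45| = 10.
Shaping rows needed: 10 / 2 = 5.
60 rows / 5 = every 12 rows.

Increase every 12th row.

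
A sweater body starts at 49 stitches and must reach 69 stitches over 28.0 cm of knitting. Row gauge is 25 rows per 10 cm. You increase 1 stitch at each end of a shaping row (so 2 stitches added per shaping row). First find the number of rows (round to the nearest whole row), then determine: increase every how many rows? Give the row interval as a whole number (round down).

Rows = 28.0 × 2.5 = 70.0 → 70 rows.
Stitches to add: 20 → 10 shaping rows (at 2 st each).
70 / 10 = 7.00 → every 7 rows.

Increase every 7th row.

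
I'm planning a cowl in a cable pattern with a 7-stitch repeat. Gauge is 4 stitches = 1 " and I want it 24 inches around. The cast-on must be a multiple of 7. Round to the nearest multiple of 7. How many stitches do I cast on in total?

4 / 1 = 4 sts per inch.
24 × 4 = 96.00 sts.
Nearest multiple of 7: 98.

98 stitches.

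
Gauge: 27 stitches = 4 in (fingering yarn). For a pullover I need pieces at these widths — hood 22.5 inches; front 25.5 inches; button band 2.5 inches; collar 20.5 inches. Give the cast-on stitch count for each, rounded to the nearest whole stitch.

hood 152; front 172; button band 17; collar 138.

Rate = 27/4 = 6.75 sts per in.
hood: 22.5 × 6.75 = 151.88 → 152.
front: 25.5 × 6.75 = 172.12 → 172.
button band: 2.5 × 6.75 = 16.88 → 17.
collar: 20.5 × 6.75 = 138.38 → 138.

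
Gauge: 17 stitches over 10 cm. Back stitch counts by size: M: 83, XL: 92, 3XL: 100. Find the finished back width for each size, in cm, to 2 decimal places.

17/10 = 1.7 sts per cm.
M: 83 / 1.7 = 48.824 → 48.82 cm.
XL: 92 / 1.7 = 54.118 → 54.12 cm.
3XL: 100 / 1.7 = 58.824 → 58.82 cm.

M 48.82 cm; XL 54.12 cm; 3XL 58.82 cm.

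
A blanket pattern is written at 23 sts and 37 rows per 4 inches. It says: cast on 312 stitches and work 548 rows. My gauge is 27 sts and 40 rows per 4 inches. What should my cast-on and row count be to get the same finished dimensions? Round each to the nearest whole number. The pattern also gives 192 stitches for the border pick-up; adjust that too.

Cast on 366 stitches; work 592 rows; border pick-up 225 stitches.

Stitches: 312 × 27/23 = 366.26 → 366.
Rows: 548 × 40/37 = 592.43 → 592.
border pick-up: 192 × 27/23 = 225.39 → 225.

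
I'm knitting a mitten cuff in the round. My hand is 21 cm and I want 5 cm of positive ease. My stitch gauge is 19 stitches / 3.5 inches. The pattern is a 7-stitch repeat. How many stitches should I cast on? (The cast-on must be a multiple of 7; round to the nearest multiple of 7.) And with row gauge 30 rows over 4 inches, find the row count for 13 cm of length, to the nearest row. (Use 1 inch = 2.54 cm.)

Finished = 21 + 5 = 26 cm.
26 cm × 1/2.54 = 10.24 inches.
19/3.5 = 5.429 sts per in; 10.24 × 5.429 = 55.57 sts.
Nearest multiple of 7 → 56.
13 cm = 5.12 inches; × 7.5 = 38.39 → 38 rows.

Cast on 56 stitches; work 38 rows.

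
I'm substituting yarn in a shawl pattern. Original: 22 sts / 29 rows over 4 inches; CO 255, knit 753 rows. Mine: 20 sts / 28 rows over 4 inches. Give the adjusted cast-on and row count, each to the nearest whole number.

Stitches: 255 × 20/22 = 231.82 → 232.
Rows: 753 × 28/29 = 727.03 → 727.

Cast on 232 stitches; work 727 rows.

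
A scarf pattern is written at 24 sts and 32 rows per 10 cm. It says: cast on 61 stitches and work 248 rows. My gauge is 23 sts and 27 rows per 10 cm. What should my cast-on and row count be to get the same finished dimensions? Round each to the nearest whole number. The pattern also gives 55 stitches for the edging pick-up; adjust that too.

Stitches: 61 × 23/24 = 58.46 → 58.
Rows: 248 × 27/32 = 209.25 → 209.
edging pick-up: 55 × 23/24 = 52.71 → 53.

Cast on 58 stitches; work 209 rows; edging pick-up 53 stitches.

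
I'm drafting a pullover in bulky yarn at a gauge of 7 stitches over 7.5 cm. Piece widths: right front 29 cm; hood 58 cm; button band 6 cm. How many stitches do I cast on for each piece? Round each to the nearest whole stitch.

Rate = 7/7.5 = 0.933 sts per cm.
right front: 29 × 0.933 = 27.07 → 27.
hood: 58 × 0.933 = 54.13 → 54.
button band: 6 × 0.933 = 5.60 → 6.

right front 27; hood 54; button band 6.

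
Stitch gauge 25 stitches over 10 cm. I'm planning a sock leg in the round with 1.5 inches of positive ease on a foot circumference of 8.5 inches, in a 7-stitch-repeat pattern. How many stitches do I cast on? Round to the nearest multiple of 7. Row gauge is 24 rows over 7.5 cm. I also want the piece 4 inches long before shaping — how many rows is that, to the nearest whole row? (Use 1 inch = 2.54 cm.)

Finished = 8.5 + 1.5 = 10 inches.
10 inches × 2.54 = 25.40 cm.
25/10 = 2.5 sts per cm; 25.40 × 2.5 = 63.50 sts.
Nearest multiple of 7 → 63.
4 inches = 10.16 cm; × 3.2 = 32.51 → 33 rows.

Cast on 63 stitches; work 33 rows.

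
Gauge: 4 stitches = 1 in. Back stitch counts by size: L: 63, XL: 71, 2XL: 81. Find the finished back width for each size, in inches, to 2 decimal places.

L 15.75 inches; XL 17.75 inches; 2XL 20.25 inches.

4/1 = 4 sts per in.
L: 63 / 4 = 15.750 → 15.75 in.
XL: 71 / 4 = 17.750 → 17.75 in.
2XL: 81 / 4 = 20.250 → 20.25 in.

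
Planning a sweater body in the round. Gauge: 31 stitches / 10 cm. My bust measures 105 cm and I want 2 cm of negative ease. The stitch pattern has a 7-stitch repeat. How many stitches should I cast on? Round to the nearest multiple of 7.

CO 322 sts.

Finished = 105 − 2 = 103 cm.
31 / 10 = 3.1 sts/cm.
103 × 3.1 = 319.30 sts.
Nearest multiple of 7: 322.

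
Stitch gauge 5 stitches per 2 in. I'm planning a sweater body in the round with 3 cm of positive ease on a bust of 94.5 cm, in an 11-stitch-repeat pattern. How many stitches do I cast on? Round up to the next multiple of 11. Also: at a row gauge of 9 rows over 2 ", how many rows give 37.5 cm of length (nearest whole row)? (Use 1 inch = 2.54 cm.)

Finished = 94.5 + 3 = 97.5 cm.
97.5 cm × 1/2.54 = 38.39 inches.
5/2 = 2.5 sts per in; 38.39 × 2.5 = 95.96 sts.
Next multiple of 11 → 99.
37.5 cm = 14.76 inches; × 4.5 = 66.44 → 66 rows.

Cast on 99 stitches; work 66 rows.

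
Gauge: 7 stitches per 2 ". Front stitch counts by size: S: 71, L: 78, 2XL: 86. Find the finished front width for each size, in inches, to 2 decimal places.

S 20.29 inches; L 22.29 inches; 2XL 24.57 inches.

7/2 = 3.5 sts per in.
S: 71 / 3.5 = 20.286 → 20.29 in.
L: 78 / 3.5 = 22.286 → 22.29 in.
2XL: 86 / 3.5 = 24.571 → 24.57 in.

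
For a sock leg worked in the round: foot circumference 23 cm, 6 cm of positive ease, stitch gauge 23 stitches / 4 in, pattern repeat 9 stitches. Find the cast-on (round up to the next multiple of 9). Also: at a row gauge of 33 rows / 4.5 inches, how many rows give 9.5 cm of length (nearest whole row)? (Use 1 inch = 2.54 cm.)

Finished = 23 + 6 = 29 cm.
29 cm × 1/2.54 = 11.42 inches.
23/4 = 5.75 sts per in; 11.42 × 5.75 = 65.65 sts.
Next multiple of 9 → 72.
9.5 cm = 3.74 inches; × 7.333 = 27.43 → 27 rows.

Cast on 72 stitches; work 27 rows.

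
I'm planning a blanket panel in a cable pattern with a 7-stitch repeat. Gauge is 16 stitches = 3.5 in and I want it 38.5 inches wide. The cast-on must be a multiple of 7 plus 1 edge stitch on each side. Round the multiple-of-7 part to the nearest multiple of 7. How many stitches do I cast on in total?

16 / 3.5 = 4.571 sts per inch.
38.5 × 4.571 = 176.00 sts.
Less 2 edge sts → 174.00 for the repeat.
Nearest multiple of 7: 175.
Add back 2 edge sts → 177.

177 stitches.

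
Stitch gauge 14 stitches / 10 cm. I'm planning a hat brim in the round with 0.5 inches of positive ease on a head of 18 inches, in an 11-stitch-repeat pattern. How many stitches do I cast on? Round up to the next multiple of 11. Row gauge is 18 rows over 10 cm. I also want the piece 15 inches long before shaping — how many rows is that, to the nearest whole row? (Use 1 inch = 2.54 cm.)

Cast on 66 stitches; work 69 rows.

Finished = 18 + 0.5 = 18.5 inches.
18.5 inches × 2.54 = 46.99 cm.
14/10 = 1.4 sts per cm; 46.99 × 1.4 = 65.79 sts.
Next multiple of 11 → 66.
15 inches = 38.10 cm; × 1.8 = 68.58 → 69 rows.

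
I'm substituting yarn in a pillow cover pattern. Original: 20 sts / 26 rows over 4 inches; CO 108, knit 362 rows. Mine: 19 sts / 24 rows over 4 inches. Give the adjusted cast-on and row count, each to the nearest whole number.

Stitches: 108 × 19/20 = 102.60 → 103.
Rows: 362 × 24/26 = 334.15 → 334.

Cast on 103 stitches; work 334 rows.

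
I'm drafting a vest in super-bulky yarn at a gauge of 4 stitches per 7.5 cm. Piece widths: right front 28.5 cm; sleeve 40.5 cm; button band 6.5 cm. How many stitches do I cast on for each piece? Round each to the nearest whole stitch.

right front 15; sleeve 22; button band 3.

Rate = 4/7.5 = 0.533 sts per cm.
right front: 28.5 × 0.533 = 15.20 → 15.
sleeve: 40.5 × 0.533 = 21.60 → 22.
button band: 6.5 × 0.533 = 3.47 → 3.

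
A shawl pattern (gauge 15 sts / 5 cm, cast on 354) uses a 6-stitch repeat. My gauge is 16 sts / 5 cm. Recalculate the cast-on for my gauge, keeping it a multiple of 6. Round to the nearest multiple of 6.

Cast on 378 stitches.

354 × 16 / 15 = 377.60.
Nearest multiple of 6: 378.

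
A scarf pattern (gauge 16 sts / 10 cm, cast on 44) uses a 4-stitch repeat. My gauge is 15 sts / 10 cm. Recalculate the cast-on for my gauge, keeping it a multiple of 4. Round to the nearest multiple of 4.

Cast on 40 stitches.

44 × 15 / 16 = 41.25.
Nearest multiple of 4: 40.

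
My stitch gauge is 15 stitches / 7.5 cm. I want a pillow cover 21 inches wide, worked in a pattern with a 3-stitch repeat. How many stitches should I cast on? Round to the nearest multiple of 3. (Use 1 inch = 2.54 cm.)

108 stitches.

21 in = 21 × 2.54 = 53.34 cm.
15 / 7.5 = 2 sts/cm.
53.34 × 2 = 106.68 sts.
→ 108.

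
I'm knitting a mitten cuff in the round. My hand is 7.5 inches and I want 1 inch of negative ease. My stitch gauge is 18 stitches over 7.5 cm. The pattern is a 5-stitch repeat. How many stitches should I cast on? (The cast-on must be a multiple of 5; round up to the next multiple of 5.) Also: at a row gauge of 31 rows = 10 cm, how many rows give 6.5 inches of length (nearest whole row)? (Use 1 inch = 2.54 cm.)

Cast on 40 stitches; work 51 rows.

Finished = 7.5 − 1 = 6.5 inches.
6.5 inches × 2.54 = 16.51 cm.
18/7.5 = 2.4 sts per cm; 16.51 × 2.4 = 39.62 sts.
Next multiple of 5 → 40.
6.5 inches = 16.51 cm; × 3.1 = 51.18 → 51 rows.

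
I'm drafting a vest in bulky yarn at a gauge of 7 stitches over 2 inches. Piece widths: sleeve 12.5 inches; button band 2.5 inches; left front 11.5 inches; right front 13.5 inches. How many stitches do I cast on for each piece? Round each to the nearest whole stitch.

sleeve 44; button band 9; left front 40; right front 47.

Rate = 7/2 = 3.5 sts per in.
sleeve: 12.5 × 3.5 = 43.75 → 44.
button band: 2.5 × 3.5 = 8.75 → 9.
left front: 11.5 × 3.5 = 40.25 → 40.
right front: 13.5 × 3.5 = 47.25 → 47.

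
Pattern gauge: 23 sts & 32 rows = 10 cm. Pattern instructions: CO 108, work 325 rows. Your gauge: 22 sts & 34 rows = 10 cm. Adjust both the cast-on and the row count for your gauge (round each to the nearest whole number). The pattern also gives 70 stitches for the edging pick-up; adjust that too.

Cast on 103 stitches; work 345 rows; edging pick-up 67 stitches.

Stitches: 108 × 22/23 = 103.30 → 103.
Rows: 325 × 34/32 = 345.31 → 345.
edging pick-up: 70 × 22/23 = 66.96 → 67.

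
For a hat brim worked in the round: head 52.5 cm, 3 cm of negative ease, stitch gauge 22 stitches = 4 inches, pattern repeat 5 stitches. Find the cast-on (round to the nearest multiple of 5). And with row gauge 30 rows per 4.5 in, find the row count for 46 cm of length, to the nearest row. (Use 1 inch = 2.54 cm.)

Cast on 105 stitches; work 121 rows.

Finished = 52.5 − 3 = 49.5 cm.
49.5 cm × 1/2.54 = 19.49 inches.
22/4 = 5.5 sts per in; 19.49 × 5.5 = 107.19 sts.
Nearest multiple of 5 → 105.
46 cm = 18.11 inches; × 6.667 = 120.73 → 121 rows.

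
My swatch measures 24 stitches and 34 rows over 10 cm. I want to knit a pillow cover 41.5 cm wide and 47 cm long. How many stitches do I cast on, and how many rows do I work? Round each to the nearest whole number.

Cast on 100 stitches and work 160 rows.

Stitch gauge = 24/10 = 2.4 sts/cm; 41.5 × 2.4 = 99.60 → 100 sts.
Row gauge = 34/10 = 3.4 rows/cm; 47 × 3.4 = 159.80 → 160 rows.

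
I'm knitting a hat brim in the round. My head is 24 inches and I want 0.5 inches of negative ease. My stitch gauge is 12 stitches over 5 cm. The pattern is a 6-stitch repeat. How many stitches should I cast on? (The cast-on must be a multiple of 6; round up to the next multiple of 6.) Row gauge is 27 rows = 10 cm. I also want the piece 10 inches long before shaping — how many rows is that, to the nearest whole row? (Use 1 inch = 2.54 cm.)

Cast on 144 stitches; work 69 rows.

Finished = 24 − 0.5 = 23.5 inches.
23.5 inches × 2.54 = 59.69 cm.
12/5 = 2.4 sts per cm; 59.69 × 2.4 = 143.26 sts.
Next multiple of 6 → 144.
10 inches = 25.40 cm; × 2.7 = 68.58 → 69 rows.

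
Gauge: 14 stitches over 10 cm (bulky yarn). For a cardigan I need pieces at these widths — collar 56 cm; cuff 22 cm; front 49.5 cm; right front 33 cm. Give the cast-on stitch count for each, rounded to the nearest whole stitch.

collar 78; cuff 31; front 69; right front 46.

Rate = 14/10 = 1.4 sts per cm.
collar: 56 × 1.4 = 78.40 → 78.
cuff: 22 × 1.4 = 30.80 → 31.
front: 49.5 × 1.4 = 69.30 → 69.
right front: 33 × 1.4 = 46.20 → 46.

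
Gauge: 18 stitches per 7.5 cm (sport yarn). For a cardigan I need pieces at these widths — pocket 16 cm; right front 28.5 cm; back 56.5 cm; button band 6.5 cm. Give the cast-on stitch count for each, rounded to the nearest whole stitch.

pocket 38; right front 68; back 136; button band 16.

Rate = 18/7.5 = 2.4 sts per cm.
pocket: 16 × 2.4 = 38.40 → 38.
right front: 28.5 × 2.4 = 68.40 → 68.
back: 56.5 × 2.4 = 135.60 → 136.
button band: 6.5 × 2.4 = 15.60 → 16.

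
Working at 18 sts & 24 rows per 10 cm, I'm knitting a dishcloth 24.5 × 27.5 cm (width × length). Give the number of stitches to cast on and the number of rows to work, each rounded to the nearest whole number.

Cast on 44 stitches and work 66 rows.

Stitch gauge = 18/10 = 1.8 sts/cm; 24.5 × 1.8 = 44.10 → 44 sts.
Row gauge = 24/10 = 2.4 rows/cm; 27.5 × 2.4 = 66.00 → 66 rows.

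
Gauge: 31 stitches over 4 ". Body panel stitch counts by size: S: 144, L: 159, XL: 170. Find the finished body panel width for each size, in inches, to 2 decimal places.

S 18.58 inches; L 20.52 inches; XL 21.94 inches.

31/4 = 7.75 sts per in.
S: 144 / 7.75 = 18.581 → 18.58 in.
L: 159 / 7.75 = 20.516 → 20.52 in.
XL: 170 / 7.75 = 21.935 → 21.94 in.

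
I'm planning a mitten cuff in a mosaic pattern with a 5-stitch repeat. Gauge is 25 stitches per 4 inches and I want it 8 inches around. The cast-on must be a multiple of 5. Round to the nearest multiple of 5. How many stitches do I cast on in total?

25 / 4 = 6.25 sts per inch.
8 × 6.25 = 50.00 sts.
Nearest multiple of 5: 50.

50 stitches.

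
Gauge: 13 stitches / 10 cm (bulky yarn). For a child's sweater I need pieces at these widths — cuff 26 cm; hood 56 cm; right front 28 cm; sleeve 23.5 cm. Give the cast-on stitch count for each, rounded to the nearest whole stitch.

cuff 34; hood 73; right front 36; sleeve 31.

Rate = 13/10 = 1.3 sts per cm.
cuff: 26 × 1.3 = 33.80 → 34.
hood: 56 × 1.3 = 72.80 → 73.
right front: 28 × 1.3 = 36.40 → 36.
sleeve: 23.5 × 1.3 = 30.55 → 31.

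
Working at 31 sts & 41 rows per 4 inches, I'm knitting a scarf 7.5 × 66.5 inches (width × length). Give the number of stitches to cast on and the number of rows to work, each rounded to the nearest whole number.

Stitch gauge = 31/4 = 7.75 sts/in; 7.5 × 7.75 = 58.12 → 58 sts.
Row gauge = 41/4 = 10.25 rows/in; 66.5 × 10.25 = 681.62 → 682 rows.

Cast on 58 stitches and work 682 rows.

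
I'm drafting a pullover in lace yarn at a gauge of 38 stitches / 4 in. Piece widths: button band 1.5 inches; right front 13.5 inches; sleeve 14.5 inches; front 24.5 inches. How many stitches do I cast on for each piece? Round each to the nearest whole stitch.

Rate = 38/4 = 9.5 sts per in.
button band: 1.5 × 9.5 = 14.25 → 14.
right front: 13.5 × 9.5 = 128.25 → 128.
sleeve: 14.5 × 9.5 = 137.75 → 138.
front: 24.5 × 9.5 = 232.75 → 233.

button band 14; right front 128; sleeve 138; front 233.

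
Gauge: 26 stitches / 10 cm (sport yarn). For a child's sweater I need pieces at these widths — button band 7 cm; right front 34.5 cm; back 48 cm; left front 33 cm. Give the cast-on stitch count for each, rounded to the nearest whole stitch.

button band 18; right front 90; back 125; left front 86.

Rate = 26/10 = 2.6 sts per cm.
button band: 7 × 2.6 = 18.20 → 18.
right front: 34.5 × 2.6 = 89.70 → 90.
back: 48 × 2.6 = 124.80 → 125.
left front: 33 × 2.6 = 85.80 → 86.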